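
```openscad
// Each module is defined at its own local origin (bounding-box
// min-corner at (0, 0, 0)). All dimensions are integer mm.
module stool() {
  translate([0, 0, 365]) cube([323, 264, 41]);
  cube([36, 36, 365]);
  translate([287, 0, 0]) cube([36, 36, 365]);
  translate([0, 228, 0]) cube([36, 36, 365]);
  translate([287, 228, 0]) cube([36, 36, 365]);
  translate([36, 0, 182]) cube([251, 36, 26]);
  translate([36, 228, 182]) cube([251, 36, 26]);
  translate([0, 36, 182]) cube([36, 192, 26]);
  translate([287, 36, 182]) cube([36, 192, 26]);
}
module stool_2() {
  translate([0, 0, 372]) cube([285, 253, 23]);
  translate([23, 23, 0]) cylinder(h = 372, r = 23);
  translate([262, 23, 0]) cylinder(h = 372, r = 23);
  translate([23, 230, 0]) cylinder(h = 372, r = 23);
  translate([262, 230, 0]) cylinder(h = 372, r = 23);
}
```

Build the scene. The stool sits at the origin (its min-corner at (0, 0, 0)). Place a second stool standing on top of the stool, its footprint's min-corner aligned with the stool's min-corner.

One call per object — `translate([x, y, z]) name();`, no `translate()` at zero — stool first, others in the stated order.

stool();
translate([0, 0, 406]) stool_2();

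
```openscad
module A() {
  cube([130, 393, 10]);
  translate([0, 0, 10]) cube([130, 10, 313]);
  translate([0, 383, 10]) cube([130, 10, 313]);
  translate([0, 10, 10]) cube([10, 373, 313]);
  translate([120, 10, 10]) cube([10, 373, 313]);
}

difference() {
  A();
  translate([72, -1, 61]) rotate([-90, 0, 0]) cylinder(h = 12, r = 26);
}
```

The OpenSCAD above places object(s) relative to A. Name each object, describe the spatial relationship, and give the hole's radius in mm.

The subtracted cylinder has r = 26 mm.

A is an open box. The open box has a circular hole through its front wall. The hole's radius is 26 mm.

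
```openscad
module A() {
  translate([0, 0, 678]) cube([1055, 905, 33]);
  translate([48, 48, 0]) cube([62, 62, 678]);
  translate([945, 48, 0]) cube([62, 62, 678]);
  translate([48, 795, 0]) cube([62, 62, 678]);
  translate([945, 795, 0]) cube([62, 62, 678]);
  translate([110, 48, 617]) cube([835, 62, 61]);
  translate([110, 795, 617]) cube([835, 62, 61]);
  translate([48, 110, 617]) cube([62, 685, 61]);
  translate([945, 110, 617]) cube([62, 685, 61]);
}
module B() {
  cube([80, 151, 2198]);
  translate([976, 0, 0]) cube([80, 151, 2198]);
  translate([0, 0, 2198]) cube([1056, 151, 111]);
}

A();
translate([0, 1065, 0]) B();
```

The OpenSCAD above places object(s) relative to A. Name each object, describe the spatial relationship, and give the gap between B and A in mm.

The door frame's nearest face is 160 mm from the table's +y face.

A is a table. B is a door frame. The door frame is on the floor beside the table on its +y side. The gap between the door frame and the table is 160 mm.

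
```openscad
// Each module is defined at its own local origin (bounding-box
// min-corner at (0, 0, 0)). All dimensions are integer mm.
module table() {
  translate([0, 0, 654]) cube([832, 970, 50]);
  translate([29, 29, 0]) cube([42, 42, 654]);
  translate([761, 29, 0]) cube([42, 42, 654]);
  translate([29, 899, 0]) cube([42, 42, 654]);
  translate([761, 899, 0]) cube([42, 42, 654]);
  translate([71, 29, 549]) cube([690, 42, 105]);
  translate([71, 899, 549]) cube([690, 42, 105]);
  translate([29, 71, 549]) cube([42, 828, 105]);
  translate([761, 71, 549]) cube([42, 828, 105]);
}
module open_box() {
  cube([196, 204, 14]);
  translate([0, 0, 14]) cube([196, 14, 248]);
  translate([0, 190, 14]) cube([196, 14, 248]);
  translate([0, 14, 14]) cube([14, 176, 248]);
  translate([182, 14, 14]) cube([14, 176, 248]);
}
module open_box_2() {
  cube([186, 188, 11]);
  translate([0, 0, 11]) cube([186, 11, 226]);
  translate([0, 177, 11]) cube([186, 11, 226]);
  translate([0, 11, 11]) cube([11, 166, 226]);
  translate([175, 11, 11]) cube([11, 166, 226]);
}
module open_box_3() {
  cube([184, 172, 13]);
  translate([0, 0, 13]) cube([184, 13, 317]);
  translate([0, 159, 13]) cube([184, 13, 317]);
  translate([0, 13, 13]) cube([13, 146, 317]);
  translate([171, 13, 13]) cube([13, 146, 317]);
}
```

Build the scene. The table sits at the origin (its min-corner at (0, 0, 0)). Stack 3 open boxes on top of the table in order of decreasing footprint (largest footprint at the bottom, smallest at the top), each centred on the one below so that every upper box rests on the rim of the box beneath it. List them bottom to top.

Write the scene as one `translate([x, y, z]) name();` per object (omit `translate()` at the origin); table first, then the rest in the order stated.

table();
translate([318, 383, 704]) open_box();
translate([323, 391, 966]) open_box_2();
translate([324, 399, 1203]) open_box_3();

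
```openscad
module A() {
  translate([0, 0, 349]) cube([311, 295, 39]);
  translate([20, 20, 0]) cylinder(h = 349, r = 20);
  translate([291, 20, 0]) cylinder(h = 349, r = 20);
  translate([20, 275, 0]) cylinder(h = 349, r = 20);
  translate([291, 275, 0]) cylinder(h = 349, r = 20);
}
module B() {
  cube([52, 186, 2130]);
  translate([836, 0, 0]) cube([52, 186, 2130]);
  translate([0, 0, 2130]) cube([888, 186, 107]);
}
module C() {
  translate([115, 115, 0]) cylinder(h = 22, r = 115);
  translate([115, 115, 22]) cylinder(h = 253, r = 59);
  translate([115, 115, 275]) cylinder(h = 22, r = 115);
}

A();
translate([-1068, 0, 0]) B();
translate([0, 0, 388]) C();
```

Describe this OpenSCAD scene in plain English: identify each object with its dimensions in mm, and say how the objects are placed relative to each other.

A is a four-legged stool. The seat is 311×295 mm, 39 mm thick, top at z = 388 mm. It stands on four round legs, each 40 mm in diameter, from z = 0 to the seat underside, each leg's axis is inset half a diameter from the nearest pair of seat edges (so the leg's bounding box is flush with the corner).

B is a rectangular door frame: two vertical jambs of 52×186 mm section, 2130 mm tall, with a clear opening 784 mm wide between their inner faces. A header 107 mm tall and 186 mm deep lies on top of the jambs and spans the full outside width.

C is a spool: two coaxial disc flanges of radius 115 mm and thickness 22 mm, joined by a core cylinder of radius 59 mm and height 253 mm. The lower flange rests on z = 0 and the three cylinders share a vertical axis.

The door frame is on the floor beside the stool on its −x side. The spool is on top of the stool.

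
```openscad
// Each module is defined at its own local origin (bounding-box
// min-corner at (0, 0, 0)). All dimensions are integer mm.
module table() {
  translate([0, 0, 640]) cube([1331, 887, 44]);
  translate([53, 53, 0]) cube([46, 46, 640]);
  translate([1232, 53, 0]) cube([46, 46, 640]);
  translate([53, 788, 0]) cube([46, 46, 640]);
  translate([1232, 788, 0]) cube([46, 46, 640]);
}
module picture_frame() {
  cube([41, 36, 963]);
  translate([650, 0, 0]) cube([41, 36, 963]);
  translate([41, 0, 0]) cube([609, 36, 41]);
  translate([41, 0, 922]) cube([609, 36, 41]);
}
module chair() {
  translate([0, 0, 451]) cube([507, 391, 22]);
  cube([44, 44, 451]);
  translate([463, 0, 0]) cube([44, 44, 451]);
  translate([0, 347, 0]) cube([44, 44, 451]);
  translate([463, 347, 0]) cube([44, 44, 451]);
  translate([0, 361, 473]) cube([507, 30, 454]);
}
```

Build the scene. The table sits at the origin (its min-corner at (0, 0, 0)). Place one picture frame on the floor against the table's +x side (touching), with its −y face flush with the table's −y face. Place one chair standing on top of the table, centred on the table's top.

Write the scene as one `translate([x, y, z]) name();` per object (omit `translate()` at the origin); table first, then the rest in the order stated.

table();
translate([1331, 0, 0]) picture_frame();
translate([412, 248, 684]) chair();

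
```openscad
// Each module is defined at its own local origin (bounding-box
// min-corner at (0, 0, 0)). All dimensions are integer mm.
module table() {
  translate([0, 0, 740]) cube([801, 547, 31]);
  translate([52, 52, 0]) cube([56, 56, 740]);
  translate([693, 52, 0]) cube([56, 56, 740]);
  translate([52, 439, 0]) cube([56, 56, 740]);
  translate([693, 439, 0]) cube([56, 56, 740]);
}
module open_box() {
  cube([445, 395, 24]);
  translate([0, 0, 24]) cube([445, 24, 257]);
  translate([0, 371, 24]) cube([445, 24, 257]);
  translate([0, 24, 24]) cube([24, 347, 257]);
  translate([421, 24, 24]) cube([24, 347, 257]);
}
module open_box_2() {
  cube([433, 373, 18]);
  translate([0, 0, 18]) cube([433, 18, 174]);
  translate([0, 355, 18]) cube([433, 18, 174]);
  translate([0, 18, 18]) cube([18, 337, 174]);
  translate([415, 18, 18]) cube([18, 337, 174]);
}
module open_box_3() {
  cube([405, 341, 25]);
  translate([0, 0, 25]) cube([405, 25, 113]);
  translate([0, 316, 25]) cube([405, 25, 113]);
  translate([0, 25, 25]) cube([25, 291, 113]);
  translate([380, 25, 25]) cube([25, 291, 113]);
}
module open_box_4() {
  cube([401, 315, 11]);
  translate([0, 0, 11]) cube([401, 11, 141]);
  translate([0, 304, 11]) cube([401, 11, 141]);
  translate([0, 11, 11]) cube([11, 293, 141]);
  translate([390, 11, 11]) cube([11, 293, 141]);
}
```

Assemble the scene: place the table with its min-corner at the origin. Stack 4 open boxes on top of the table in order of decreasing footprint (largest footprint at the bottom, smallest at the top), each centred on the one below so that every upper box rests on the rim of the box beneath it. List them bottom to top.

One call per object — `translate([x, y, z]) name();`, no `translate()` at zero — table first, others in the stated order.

table();
translate([178, 76, 771]) open_box();
translate([184, 87, 1052]) open_box_2();
translate([198, 103, 1244]) open_box_3();
translate([200, 116, 1382]) open_box_4();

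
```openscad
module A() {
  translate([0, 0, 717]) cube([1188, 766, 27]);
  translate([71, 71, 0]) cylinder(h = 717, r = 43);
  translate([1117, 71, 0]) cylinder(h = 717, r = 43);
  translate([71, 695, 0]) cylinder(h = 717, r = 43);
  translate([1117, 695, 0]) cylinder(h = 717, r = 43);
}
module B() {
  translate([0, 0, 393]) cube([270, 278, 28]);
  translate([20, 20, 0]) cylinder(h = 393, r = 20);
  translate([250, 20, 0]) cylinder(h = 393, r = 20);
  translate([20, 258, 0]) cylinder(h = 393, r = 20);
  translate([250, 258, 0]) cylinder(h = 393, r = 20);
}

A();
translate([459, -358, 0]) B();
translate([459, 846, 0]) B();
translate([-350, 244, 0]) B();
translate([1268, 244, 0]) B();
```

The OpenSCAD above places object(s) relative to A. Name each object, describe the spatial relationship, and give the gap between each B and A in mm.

A is a table. B is a stool. Four stools sit around the table at the −y, +y, −x, +x sides. The gap between each stool and the table is 80 mm.

Each stool's nearest face is 80 mm from the table's bounding box.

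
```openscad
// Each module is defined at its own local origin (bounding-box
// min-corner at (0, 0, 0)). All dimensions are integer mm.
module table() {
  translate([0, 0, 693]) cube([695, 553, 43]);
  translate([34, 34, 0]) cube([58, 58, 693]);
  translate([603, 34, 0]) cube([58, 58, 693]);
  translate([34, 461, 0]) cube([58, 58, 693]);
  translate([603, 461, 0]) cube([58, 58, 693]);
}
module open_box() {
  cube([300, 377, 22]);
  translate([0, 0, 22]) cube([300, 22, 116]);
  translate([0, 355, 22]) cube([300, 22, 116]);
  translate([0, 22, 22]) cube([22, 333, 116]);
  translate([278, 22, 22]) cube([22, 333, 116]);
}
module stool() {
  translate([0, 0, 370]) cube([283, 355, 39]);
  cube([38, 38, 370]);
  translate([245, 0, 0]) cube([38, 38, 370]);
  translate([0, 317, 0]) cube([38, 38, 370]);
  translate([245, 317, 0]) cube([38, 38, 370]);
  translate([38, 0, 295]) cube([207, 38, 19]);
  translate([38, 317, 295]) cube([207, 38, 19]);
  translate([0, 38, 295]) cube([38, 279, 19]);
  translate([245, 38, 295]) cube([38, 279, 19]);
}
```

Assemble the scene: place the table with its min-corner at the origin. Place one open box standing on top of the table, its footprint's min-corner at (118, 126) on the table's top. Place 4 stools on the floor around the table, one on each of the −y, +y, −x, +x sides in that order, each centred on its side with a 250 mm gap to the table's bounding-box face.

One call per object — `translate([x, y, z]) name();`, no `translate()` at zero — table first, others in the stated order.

table();
translate([118, 126, 736]) open_box();
translate([206, -605, 0]) stool();
translate([206, 803, 0]) stool();
translate([-533, 99, 0]) stool();
translate([945, 99, 0]) stool();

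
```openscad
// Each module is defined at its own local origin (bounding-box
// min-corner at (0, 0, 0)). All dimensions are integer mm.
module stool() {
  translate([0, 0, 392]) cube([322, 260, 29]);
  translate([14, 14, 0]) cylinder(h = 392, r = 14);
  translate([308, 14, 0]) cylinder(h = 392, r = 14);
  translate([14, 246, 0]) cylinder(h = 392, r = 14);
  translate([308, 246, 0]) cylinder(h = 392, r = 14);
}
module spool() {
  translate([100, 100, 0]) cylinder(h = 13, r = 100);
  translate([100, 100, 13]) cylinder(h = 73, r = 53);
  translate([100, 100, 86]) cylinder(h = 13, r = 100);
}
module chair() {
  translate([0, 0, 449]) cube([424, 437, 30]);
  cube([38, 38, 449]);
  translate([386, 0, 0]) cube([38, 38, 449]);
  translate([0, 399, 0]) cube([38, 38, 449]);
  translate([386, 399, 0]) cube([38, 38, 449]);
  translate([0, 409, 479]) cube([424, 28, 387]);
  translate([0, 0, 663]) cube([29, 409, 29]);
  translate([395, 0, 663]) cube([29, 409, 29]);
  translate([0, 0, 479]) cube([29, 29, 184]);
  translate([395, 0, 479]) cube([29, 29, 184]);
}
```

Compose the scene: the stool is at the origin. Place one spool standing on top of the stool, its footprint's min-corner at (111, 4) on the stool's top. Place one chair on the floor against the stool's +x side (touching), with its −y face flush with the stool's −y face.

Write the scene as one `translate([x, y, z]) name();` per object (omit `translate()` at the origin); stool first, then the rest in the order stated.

stool();
translate([111, 4, 421]) spool();
translate([322, 0, 0]) chair();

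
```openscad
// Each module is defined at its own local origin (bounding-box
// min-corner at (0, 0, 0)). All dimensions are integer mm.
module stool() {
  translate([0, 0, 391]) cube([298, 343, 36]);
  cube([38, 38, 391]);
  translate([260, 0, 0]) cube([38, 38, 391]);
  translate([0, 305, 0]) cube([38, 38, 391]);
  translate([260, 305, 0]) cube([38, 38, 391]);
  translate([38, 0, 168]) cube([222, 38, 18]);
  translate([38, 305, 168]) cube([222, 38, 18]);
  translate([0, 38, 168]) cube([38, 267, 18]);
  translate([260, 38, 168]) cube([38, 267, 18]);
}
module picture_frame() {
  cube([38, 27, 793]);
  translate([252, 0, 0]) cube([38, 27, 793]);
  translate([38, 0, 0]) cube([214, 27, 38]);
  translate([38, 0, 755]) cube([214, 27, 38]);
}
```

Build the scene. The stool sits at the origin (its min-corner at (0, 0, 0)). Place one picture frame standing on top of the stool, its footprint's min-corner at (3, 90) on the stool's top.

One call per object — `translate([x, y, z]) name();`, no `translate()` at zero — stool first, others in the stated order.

stool();
translate([3, 90, 427]) picture_frame();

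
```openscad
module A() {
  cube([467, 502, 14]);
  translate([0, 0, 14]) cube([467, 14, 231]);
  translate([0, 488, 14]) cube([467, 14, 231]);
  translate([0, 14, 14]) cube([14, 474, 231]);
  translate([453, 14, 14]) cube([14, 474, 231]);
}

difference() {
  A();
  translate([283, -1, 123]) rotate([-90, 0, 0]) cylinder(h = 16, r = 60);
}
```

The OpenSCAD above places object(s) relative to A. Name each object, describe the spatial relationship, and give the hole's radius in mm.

The subtracted cylinder has r = 60 mm.

A is an open box. The open box has a circular hole through its front wall. The hole's radius is 60 mm.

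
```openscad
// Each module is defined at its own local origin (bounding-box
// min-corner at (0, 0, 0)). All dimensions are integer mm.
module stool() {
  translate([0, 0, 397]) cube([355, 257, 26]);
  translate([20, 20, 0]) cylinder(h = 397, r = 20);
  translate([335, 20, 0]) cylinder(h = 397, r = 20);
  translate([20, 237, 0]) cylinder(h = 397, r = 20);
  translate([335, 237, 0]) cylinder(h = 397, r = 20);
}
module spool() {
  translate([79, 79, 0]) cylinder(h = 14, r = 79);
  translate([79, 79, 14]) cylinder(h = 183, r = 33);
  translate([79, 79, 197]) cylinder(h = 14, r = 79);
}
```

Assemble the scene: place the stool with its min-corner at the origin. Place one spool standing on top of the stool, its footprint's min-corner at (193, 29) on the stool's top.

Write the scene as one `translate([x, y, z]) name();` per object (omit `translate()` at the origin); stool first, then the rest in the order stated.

stool();
translate([193, 29, 423]) spool();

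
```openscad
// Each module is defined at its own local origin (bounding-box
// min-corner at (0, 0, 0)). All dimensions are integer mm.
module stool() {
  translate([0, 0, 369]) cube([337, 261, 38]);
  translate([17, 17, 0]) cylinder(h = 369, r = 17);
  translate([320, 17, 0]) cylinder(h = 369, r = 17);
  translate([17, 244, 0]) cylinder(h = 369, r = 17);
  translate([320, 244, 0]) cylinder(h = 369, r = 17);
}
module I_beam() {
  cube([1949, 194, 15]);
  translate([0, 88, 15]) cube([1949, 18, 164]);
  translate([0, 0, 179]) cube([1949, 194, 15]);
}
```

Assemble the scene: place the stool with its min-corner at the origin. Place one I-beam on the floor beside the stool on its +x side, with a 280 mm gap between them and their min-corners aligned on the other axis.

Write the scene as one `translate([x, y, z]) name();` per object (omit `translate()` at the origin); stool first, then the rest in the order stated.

stool();
translate([617, 0, 0]) I_beam();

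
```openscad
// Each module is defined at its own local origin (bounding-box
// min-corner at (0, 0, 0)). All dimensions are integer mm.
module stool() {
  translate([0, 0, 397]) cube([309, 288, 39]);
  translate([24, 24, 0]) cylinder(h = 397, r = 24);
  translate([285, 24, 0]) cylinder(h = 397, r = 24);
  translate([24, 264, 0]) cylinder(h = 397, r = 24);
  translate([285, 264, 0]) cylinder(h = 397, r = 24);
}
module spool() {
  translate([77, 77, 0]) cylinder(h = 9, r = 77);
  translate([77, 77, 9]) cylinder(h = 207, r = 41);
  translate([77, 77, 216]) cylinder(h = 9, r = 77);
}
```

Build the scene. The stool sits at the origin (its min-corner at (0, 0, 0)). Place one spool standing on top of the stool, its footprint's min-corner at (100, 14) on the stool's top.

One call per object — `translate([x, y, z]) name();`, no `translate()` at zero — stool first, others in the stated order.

stool();
translate([100, 14, 436]) spool();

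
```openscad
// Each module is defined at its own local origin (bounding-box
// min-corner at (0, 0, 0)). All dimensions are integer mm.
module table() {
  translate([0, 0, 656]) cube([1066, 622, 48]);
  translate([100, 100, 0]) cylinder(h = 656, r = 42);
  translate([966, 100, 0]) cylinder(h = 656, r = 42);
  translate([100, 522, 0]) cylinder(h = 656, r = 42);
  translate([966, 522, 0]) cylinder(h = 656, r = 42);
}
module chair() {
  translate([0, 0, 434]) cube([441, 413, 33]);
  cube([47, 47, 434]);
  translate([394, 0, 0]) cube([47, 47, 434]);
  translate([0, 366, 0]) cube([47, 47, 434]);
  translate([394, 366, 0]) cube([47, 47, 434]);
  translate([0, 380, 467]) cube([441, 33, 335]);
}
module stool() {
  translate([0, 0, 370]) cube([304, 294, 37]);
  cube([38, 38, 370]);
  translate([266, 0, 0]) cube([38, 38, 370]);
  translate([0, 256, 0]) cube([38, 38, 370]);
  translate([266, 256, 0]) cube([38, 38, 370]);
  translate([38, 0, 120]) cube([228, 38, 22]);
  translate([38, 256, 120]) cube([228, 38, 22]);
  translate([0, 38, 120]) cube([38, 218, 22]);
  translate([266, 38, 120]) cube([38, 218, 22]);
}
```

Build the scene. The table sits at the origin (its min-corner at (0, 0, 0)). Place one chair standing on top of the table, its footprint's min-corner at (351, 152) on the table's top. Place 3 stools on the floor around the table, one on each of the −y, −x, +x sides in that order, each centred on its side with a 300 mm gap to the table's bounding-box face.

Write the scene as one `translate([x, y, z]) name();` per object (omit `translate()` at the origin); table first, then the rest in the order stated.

table();
translate([351, 152, 704]) chair();
translate([381, -594, 0]) stool();
translate([-604, 164, 0]) stool();
translate([1366, 164, 0]) stool();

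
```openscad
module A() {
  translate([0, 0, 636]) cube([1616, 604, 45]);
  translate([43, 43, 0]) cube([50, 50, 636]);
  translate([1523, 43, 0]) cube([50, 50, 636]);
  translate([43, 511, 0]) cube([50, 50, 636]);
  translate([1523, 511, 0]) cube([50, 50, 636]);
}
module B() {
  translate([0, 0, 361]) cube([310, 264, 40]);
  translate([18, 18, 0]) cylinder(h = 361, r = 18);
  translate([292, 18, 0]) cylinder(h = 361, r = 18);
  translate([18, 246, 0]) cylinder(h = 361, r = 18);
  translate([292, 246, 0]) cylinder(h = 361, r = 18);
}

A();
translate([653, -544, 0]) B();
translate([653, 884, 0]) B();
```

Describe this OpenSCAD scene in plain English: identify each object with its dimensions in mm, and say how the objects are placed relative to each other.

A is a table: top 1616 mm (x) × 604 mm (y), 45 mm thick, upper face at z = 681 mm, on four 50×50 mm square legs, each inset 43 mm from the nearest pair of top edges, running from z = 0 to the bottom of the top.

B is a four-legged stool. The seat is 310×264 mm, 40 mm thick, top at z = 401 mm. It stands on four round legs, each 36 mm in diameter, from z = 0 to the seat underside, each leg's axis is inset half a diameter from the nearest pair of seat edges (so the leg's bounding box is flush with the corner).

Two stools sit around the table at the −y, +y sides.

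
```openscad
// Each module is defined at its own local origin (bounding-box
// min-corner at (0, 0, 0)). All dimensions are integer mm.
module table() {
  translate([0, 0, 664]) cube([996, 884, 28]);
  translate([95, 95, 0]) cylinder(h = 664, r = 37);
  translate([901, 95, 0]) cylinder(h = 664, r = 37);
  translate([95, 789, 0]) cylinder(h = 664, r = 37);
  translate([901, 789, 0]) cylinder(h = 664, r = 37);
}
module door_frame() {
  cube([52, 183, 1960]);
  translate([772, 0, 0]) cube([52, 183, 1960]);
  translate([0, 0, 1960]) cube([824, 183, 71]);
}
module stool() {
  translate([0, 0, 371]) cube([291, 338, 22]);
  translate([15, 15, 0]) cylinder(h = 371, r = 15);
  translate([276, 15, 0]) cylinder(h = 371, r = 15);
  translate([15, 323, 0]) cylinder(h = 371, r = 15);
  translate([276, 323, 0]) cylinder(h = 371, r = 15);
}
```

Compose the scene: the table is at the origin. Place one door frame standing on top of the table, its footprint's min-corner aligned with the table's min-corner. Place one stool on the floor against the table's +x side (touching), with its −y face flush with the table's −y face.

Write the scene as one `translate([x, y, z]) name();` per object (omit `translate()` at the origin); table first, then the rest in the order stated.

table();
translate([0, 0, 692]) door_frame();
translate([996, 0, 0]) stool();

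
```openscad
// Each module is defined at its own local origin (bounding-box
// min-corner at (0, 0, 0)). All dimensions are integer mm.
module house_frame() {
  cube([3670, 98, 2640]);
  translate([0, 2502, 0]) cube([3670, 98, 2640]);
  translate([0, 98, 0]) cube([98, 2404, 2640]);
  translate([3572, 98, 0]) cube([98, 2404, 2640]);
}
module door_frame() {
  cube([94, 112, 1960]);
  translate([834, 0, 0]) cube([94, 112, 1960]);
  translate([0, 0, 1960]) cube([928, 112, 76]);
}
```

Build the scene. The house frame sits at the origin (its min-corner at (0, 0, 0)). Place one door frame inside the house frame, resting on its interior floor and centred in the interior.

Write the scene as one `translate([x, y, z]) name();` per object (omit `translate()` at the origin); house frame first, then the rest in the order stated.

house_frame();
translate([1371, 1244, 0]) door_frame();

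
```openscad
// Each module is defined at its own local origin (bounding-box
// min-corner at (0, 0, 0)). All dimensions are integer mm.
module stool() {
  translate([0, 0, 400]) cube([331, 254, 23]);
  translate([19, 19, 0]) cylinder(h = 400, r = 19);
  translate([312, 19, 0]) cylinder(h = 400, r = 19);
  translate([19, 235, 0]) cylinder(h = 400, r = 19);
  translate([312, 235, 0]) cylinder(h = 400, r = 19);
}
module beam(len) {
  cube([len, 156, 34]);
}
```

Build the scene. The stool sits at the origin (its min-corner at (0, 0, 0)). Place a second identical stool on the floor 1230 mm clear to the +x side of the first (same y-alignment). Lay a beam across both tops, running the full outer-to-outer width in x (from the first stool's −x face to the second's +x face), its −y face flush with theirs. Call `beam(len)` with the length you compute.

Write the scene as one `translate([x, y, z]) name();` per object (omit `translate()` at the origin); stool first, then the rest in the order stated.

stool();
translate([1561, 0, 0]) stool();
translate([0, 0, 423]) beam(1892);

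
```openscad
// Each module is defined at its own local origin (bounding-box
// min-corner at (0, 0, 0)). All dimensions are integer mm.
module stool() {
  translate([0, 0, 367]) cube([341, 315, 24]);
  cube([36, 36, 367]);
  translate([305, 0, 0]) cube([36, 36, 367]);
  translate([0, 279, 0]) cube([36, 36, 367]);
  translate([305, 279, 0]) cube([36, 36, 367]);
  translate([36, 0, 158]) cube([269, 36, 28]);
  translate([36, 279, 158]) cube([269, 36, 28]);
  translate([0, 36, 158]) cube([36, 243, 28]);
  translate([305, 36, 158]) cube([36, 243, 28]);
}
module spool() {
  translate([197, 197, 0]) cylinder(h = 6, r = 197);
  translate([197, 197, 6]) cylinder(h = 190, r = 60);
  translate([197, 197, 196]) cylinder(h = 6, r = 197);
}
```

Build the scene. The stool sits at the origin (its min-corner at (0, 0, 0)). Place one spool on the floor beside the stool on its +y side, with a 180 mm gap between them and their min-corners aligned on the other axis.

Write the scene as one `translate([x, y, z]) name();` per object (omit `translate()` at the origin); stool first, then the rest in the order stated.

stool();
translate([0, 495, 0]) spool();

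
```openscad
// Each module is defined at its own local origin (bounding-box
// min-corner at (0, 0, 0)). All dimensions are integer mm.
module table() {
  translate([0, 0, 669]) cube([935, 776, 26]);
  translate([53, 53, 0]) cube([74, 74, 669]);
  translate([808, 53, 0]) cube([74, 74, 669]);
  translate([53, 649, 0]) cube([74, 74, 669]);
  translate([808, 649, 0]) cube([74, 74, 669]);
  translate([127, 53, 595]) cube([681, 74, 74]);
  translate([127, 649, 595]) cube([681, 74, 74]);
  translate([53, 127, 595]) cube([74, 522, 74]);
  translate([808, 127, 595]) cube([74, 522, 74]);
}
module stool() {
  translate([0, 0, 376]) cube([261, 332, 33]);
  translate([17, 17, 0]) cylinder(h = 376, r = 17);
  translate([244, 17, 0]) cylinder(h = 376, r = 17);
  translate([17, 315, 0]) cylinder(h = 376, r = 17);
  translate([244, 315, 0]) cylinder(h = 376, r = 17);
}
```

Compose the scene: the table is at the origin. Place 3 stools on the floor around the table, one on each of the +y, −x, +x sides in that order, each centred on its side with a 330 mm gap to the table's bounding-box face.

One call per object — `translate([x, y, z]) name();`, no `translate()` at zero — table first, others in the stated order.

table();
translate([337, 1106, 0]) stool();
translate([-591, 222, 0]) stool();
translate([1265, 222, 0]) stool();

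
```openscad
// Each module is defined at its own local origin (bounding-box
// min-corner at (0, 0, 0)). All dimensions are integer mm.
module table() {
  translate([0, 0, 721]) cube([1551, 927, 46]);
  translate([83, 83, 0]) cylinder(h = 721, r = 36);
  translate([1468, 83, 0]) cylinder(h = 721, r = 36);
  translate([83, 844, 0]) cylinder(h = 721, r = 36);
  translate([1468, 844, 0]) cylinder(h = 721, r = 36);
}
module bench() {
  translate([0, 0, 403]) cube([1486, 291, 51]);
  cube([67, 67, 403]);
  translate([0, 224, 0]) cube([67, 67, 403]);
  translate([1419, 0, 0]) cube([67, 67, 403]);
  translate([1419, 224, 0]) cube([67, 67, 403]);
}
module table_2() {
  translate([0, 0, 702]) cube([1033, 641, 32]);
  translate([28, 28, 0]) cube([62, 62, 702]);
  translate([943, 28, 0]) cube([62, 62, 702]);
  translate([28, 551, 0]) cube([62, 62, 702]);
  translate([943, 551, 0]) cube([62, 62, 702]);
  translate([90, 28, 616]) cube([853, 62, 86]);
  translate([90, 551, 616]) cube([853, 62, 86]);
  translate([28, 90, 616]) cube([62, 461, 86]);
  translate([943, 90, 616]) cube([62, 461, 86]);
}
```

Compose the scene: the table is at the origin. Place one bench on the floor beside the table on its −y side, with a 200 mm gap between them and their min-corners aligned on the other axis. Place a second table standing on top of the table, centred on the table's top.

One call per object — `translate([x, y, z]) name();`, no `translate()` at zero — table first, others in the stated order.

table();
translate([0, -491, 0]) bench();
translate([259, 143, 767]) table_2();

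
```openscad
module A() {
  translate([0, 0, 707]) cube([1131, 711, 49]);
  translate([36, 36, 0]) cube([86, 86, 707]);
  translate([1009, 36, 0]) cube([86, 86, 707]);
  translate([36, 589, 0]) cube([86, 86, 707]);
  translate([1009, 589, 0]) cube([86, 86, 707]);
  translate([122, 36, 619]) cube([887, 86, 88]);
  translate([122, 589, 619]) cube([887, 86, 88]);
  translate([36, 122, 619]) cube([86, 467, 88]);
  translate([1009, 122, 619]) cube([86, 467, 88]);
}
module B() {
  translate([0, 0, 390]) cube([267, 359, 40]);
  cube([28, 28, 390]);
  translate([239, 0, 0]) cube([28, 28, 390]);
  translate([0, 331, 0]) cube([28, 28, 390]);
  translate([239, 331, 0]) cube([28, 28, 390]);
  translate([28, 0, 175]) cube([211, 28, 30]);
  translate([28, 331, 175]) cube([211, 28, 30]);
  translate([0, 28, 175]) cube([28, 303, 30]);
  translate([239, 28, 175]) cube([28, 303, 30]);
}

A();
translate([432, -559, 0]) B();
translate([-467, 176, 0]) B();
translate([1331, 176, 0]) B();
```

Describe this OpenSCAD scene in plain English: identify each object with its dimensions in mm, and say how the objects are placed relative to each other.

A is a table with a 1131×711 mm rectangular top, 49 mm thick, top surface at z = 756 mm, supported by four 86×86 mm square legs, each inset 36 mm from the nearest pair of top edges, running from the floor. Four apron rails, 86 mm thick and 88 mm tall, run between adjacent legs with their top edges flush with the underside of the top and their outer faces flush with the legs' outer faces.

B is a simple wooden stool: a rectangular seat 267 mm (x) by 359 mm (y), 40 mm thick, top face at z = 430 mm, on four square legs, each 28×28 mm in cross-section. The legs rest on z = 0, each flush with a corner of the seat. Four stretchers, 28 mm wide and 30 mm tall, connect adjacent legs with their undersides at z = 175 mm, each running between the inner faces of the legs it joins and aligned with the legs' outer faces on the other axis.

Three stools sit around the table at the −y, −x, +x sides.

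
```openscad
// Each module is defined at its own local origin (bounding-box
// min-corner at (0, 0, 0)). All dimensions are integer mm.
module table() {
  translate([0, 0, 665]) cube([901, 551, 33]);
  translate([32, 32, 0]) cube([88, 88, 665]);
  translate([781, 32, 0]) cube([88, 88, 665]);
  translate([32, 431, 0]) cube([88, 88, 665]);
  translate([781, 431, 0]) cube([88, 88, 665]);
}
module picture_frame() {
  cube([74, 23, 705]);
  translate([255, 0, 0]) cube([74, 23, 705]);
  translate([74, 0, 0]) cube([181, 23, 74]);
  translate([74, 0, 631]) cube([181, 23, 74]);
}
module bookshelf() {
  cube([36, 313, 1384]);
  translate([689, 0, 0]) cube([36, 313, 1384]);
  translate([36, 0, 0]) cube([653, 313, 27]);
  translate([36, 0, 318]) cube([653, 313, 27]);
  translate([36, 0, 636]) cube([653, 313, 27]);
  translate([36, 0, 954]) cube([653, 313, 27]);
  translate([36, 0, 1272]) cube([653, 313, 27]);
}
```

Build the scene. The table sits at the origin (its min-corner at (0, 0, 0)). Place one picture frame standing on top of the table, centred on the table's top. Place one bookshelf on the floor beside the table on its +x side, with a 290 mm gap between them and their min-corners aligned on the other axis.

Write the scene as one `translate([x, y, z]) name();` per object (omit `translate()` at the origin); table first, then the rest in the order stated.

table();
translate([286, 264, 698]) picture_frame();
translate([1191, 0, 0]) bookshelf();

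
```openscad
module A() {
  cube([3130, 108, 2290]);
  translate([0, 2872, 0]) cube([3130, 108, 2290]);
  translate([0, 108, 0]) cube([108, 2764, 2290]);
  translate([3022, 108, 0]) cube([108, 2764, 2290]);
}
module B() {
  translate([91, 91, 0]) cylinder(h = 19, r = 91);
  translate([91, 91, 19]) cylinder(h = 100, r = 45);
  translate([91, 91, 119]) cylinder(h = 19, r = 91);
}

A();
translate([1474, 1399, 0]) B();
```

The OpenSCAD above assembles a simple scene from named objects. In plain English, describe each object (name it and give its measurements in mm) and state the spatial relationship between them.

A is the wall frame of a small rectangular building: four walls, each 2290 mm tall and 108 mm thick, enclosing a footprint 3130 mm (x) by 2980 mm (y) outside-to-outside, with no floor or roof. The front and back walls (the −y and +y sides) span the full width; the two side walls fit between them.

B is a spool: two coaxial disc flanges of radius 91 mm and thickness 19 mm, joined by a core cylinder of radius 45 mm and height 100 mm. The lower flange rests on z = 0 and the three cylinders share a vertical axis.

The spool sits inside the house frame, centred.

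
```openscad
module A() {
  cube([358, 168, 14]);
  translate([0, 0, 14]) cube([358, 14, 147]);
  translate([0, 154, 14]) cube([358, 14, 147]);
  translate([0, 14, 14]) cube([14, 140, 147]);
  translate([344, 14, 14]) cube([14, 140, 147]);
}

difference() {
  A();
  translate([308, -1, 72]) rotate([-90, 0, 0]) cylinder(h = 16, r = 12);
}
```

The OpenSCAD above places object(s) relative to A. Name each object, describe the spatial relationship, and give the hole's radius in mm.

The subtracted cylinder has r = 12 mm.

A is an open box. The open box has a circular hole through its front wall. The hole's radius is 12 mm.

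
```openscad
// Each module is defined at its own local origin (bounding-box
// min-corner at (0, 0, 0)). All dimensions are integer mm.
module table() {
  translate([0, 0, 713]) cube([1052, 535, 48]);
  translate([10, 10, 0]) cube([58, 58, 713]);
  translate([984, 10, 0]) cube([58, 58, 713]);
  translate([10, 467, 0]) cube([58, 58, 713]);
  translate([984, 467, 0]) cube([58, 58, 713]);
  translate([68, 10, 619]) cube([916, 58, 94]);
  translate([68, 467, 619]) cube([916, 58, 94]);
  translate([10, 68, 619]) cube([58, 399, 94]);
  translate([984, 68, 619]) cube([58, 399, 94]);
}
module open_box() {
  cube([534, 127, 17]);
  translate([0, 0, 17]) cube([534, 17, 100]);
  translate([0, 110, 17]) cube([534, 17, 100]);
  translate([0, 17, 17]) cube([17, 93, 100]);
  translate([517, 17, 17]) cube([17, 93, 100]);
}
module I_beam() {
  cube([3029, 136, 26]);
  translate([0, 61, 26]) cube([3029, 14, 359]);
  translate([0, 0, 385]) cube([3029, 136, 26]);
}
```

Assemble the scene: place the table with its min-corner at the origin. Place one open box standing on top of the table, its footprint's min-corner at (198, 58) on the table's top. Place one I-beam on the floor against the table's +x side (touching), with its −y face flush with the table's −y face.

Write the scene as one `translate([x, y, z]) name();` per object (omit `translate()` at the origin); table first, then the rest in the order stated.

table();
translate([198, 58, 761]) open_box();
translate([1052, 0, 0]) I_beam();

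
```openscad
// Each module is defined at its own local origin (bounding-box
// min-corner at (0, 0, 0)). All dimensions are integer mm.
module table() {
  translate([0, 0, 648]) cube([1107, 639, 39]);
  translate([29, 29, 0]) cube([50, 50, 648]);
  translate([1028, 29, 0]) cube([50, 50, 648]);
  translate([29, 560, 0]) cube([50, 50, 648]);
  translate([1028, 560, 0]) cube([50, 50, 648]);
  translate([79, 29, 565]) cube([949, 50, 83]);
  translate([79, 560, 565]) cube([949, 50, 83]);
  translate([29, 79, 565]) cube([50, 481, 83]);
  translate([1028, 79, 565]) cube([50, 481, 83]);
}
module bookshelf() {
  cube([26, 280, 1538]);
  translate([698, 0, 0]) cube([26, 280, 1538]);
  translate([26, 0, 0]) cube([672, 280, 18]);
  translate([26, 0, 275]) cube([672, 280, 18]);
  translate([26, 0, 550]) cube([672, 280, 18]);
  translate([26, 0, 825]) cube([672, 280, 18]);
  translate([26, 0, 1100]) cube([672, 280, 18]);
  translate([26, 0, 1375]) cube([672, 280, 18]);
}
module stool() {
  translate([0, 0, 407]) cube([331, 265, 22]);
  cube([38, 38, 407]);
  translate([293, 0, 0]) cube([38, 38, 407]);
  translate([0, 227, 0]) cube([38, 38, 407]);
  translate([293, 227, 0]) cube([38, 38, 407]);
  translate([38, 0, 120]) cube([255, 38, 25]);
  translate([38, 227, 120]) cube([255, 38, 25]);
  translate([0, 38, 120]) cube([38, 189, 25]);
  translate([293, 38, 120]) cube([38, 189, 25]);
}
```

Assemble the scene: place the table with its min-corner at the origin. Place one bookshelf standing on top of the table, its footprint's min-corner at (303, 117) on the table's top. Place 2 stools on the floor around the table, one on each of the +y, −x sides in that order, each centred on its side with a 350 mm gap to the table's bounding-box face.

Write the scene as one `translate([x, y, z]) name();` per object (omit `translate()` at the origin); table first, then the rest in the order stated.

table();
translate([303, 117, 687]) bookshelf();
translate([388, 989, 0]) stool();
translate([-681, 187, 0]) stool();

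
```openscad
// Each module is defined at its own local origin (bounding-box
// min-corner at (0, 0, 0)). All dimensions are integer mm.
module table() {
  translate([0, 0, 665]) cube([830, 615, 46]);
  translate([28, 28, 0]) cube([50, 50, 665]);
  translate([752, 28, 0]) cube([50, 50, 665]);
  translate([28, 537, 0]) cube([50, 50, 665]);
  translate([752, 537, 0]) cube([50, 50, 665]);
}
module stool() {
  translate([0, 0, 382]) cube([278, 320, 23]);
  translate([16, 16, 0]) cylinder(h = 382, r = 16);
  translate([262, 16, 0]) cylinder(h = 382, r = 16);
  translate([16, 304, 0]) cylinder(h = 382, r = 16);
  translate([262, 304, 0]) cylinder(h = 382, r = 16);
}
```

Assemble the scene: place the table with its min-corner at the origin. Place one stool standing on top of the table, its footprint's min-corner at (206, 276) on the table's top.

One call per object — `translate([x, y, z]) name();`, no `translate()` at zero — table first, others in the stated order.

table();
translate([206, 276, 711]) stool();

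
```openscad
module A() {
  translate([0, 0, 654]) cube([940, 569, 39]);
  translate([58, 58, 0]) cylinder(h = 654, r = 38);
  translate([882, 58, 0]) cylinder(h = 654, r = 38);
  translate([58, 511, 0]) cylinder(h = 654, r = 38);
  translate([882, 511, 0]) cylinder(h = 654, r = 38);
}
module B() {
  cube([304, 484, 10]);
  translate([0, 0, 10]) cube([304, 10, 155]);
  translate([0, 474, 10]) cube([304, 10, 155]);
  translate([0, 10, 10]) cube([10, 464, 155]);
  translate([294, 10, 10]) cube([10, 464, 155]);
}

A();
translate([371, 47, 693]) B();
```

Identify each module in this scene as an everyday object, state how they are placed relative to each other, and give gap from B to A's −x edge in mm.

The open box's min-x is at 371; the table's min-x is 0; gap = 371 mm.

A is a table. B is an open box. The open box is on top of the table. The gap from the open box to the table's −x edge is 371 mm.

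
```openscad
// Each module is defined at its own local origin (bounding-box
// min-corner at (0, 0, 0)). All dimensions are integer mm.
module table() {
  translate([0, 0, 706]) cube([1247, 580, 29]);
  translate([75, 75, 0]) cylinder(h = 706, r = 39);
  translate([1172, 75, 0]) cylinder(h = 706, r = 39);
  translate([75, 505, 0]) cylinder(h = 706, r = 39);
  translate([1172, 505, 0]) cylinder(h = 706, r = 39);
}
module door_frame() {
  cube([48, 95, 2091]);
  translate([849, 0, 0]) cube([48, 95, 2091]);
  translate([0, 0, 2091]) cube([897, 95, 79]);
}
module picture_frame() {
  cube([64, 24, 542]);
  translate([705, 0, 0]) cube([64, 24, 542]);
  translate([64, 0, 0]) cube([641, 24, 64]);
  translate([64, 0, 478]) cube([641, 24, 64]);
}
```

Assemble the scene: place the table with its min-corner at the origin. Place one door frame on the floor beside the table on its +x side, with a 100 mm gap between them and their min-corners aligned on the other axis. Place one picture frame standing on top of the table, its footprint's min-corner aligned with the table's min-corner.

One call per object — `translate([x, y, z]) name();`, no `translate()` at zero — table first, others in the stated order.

table();
translate([1347, 0, 0]) door_frame();
translate([0, 0, 735]) picture_frame();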